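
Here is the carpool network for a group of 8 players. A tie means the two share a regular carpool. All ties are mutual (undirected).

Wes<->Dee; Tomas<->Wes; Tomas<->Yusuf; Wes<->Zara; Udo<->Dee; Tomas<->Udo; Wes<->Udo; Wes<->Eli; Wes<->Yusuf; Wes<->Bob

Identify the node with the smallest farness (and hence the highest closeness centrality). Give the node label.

Farness (sum of distances to all others) for each node — Bob:13, Dee:12, Eli:13, Tomas:11, Udo:11, Wes:7, Yusuf:12, Zara:13.
The smallest farness is 7, for Wes, so Wes has the highest closeness.

Wes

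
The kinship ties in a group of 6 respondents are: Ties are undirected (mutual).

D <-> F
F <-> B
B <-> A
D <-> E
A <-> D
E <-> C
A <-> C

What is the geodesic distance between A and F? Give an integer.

One shortest route is A – D – F, which uses 2 edges, and A and F are not directly tied, so nothing shorter exists. So d(A,F) = 2.

2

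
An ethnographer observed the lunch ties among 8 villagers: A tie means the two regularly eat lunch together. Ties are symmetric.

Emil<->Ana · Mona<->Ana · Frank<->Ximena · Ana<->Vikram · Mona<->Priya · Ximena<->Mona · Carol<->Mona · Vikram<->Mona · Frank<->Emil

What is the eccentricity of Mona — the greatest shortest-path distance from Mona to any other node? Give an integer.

Distances from Mona: Ana:1, Carol:1, Emil:2, Frank:2, Priya:1, Vikram:1, Ximena:1.
The largest is 2 (to Emil and Frank), so the eccentricity of Mona is 2.

2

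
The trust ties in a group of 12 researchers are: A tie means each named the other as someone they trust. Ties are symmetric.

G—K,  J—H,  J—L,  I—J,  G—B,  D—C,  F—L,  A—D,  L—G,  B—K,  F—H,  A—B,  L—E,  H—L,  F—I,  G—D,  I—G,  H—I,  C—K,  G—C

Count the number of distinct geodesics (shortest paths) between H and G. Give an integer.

2

The shortest distance is 2. The length-2 paths are: H–L–G; H–I–G.
That gives 2 distinct shortest paths.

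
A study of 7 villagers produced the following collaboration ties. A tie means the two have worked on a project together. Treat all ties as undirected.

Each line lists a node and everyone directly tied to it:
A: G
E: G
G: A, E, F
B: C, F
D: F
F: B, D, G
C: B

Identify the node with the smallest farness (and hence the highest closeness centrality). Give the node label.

Farness (sum of distances to all others) for each node — A:15, B:12, C:17, D:14, E:15, F:9, G:10.
The smallest farness is 9, for F, so F has the highest closeness.

F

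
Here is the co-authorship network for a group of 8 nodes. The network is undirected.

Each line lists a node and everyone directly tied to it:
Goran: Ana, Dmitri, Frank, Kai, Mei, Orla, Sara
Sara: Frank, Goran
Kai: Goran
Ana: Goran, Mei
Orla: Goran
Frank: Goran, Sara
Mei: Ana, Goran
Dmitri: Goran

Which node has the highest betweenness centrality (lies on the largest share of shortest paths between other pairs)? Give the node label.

Goran

Unnormalized betweenness of each node: Ana:0, Dmitri:0, Frank:0, Goran:19, Kai:0, Mei:0, Orla:0, Sara:0.
Goran has the largest value, 19, making it the main broker — the node through which the most shortest paths run.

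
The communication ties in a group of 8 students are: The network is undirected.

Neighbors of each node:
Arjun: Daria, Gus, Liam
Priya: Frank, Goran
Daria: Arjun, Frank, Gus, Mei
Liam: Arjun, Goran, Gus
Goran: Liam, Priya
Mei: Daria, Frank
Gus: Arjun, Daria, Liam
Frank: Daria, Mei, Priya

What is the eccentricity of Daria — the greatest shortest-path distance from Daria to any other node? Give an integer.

Distances from Daria: Arjun:1, Frank:1, Goran:3, Gus:1, Liam:2, Mei:1, Priya:2.
The largest is 3 (to Goran), so the eccentricity of Daria is 3.

3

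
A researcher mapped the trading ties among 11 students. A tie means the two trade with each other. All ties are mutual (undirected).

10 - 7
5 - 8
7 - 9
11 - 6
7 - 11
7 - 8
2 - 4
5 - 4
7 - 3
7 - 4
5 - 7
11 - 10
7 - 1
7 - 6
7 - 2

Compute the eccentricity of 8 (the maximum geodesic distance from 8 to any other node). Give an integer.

Distances from 8: 1:2, 2:2, 3:2, 4:2, 5:1, 6:2, 7:1, 9:2, 10:2, 11:2.
The largest is 2 (to 6, 4, 1, 11, 10, 2, 9, and 3), so the eccentricity of 8 is 2.

2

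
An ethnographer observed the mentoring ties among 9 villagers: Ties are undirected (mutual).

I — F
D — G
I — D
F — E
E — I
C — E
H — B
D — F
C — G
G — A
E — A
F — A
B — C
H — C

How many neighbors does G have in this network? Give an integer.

3

G is directly tied to A, C, and D. That is 3 neighbors, so the degree of G is 3.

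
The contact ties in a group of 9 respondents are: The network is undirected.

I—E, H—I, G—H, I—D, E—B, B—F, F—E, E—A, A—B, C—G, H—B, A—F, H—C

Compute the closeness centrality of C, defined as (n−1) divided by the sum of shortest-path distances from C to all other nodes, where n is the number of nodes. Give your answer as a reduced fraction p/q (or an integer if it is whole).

Distances from C: A:3, B:2, D:3, E:3, F:3, G:1, H:1, I:2. Sum = 18.
n = 9, so closeness = 8/18 = 4/9.

4/9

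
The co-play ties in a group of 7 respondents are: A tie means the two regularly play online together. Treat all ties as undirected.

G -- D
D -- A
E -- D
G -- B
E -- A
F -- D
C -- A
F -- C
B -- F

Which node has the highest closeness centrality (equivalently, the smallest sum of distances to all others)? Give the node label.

D

Farness (sum of distances to all others) for each node — A:10, B:12, C:11, D:8, E:11, F:9, G:11.
The smallest farness is 8, for D, so D has the highest closeness.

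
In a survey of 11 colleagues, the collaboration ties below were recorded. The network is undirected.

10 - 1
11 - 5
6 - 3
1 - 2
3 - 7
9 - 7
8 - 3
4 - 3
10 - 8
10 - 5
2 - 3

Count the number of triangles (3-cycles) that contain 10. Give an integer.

10's neighbors are 1, 5, and 8, but none of them are tied to each other, so no triangle contains 10.

0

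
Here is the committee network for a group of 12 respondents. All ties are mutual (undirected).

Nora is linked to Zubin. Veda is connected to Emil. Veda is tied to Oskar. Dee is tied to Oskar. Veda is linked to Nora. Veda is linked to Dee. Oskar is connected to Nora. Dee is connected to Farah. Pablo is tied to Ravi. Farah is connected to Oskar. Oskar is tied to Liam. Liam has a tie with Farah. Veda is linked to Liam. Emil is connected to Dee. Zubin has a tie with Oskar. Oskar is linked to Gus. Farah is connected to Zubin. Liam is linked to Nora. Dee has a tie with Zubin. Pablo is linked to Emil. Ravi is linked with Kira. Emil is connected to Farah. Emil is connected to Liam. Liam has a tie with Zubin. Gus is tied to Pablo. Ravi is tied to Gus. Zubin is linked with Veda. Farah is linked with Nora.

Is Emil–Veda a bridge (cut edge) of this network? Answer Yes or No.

No

Even without that edge, Emil still reaches Veda via Emil – Liam – Veda, so the network stays connected. Not a bridge.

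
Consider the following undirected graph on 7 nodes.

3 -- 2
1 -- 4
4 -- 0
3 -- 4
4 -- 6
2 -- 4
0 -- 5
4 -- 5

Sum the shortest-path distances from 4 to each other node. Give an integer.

6

Distances from 4: 0:1, 1:1, 2:1, 3:1, 5:1, 6:1.
Sum = 1 + 1 + 1 + 1 + 1 + 1 = 6.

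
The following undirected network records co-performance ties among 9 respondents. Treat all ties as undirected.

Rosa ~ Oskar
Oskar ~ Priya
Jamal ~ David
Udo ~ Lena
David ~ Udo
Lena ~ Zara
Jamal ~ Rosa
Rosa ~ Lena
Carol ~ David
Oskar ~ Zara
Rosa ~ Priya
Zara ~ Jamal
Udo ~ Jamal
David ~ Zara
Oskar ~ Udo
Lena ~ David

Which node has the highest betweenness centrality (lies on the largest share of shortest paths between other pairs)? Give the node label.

David

Unnormalized betweenness of each node: Carol:0, David:15/2, Jamal:29/12, Lena:29/12, Oskar:47/12, Priya:0, Rosa:47/12, Udo:29/12, Zara:29/12.
David has the largest value, 15/2, making it the main broker — the node through which the most shortest paths run.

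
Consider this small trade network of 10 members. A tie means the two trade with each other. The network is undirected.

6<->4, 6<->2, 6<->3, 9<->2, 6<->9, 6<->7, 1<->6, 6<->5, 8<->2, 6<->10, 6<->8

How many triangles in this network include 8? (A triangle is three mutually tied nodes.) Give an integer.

8's neighbors: 2 and 6.
Neighbor pairs that are themselves tied: 8–2–6. Each forms one triangle with 8, for 1 in total.

1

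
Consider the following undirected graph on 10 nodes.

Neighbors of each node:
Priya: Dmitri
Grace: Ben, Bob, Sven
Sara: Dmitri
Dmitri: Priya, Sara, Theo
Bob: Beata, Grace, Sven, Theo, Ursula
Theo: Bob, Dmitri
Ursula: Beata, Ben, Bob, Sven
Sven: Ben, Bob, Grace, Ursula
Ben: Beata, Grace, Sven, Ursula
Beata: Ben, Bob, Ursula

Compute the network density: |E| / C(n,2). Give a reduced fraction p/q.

1/3

There are 15 edges and 10 nodes, so the maximum possible is C(10,2) = 45.
Density = 15/45 = 1/3.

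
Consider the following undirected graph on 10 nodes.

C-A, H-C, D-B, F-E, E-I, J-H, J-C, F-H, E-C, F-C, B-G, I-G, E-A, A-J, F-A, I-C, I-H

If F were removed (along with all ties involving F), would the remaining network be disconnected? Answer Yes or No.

Even without F, every remaining node can still reach every other (the residual graph is connected), so F is not a cut vertex.

No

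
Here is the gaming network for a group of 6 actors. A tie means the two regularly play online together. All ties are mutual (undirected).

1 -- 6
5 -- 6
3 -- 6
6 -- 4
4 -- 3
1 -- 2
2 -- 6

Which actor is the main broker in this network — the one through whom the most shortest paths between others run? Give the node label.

6

Unnormalized betweenness of each node: 1:0, 2:0, 3:0, 4:0, 5:0, 6:8.
6 has the largest value, 8, making it the main broker — the node through which the most shortest paths run.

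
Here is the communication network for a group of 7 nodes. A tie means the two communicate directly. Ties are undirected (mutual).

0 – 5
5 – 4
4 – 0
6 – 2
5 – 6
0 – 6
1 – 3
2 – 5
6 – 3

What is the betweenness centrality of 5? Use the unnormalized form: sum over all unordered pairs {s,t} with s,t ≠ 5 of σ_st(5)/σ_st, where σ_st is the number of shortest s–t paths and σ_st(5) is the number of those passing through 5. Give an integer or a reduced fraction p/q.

Pairs whose geodesics pass through 5 — 0–2: 1/2; 4–2: 1; 4–6: 1/2; 4–1: 1/2; 4–3: 1/2.
All other pairs contribute 0.
Summing the contributions gives betweenness(5) = 3.

3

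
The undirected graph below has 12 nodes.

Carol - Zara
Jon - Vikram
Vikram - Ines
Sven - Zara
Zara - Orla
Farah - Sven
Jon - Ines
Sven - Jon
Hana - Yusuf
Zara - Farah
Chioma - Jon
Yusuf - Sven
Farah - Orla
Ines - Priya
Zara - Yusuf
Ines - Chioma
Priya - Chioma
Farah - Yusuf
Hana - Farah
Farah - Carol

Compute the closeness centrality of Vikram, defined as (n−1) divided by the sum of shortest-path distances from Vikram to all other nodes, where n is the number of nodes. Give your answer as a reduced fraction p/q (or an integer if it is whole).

Distances from Vikram: Carol:4, Chioma:2, Farah:3, Hana:4, Ines:1, Jon:1, Orla:4, Priya:2, Sven:2, Yusuf:3, Zara:3. Sum = 29.
n = 12, so closeness = 11/29.

11/29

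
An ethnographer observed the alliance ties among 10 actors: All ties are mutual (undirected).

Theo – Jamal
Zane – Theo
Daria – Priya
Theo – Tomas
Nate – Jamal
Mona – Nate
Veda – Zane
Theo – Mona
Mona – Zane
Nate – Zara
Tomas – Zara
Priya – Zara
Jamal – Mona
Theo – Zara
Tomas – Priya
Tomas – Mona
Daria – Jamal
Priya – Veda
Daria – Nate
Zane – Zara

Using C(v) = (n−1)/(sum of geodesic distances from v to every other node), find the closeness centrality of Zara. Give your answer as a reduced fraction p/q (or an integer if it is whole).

9/13

Distances from Zara: Daria:2, Jamal:2, Mona:2, Nate:1, Priya:1, Theo:1, Tomas:1, Veda:2, Zane:1. Sum = 13.
n = 10, so closeness = 9/13.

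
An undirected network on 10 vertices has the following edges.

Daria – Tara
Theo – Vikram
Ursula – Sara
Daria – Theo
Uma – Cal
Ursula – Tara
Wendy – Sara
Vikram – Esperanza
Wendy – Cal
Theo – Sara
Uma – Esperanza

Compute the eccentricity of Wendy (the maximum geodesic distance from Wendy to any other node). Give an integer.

Distances from Wendy: Cal:1, Daria:3, Esperanza:3, Sara:1, Tara:3, Theo:2, Uma:2, Ursula:2, Vikram:3.
The largest is 3 (to Tara, Daria, Vikram, and Esperanza), so the eccentricity of Wendy is 3.

3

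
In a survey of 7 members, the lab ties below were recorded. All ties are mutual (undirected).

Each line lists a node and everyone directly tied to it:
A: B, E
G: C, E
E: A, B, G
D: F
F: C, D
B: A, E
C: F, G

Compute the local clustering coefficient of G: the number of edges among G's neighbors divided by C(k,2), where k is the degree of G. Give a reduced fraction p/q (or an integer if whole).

G's neighbors: C and E (k = 2).
Possible neighbor pairs: C(2,2) = 1. Edges among them: none → e = 0.
Clustering(G) = 0/1.

0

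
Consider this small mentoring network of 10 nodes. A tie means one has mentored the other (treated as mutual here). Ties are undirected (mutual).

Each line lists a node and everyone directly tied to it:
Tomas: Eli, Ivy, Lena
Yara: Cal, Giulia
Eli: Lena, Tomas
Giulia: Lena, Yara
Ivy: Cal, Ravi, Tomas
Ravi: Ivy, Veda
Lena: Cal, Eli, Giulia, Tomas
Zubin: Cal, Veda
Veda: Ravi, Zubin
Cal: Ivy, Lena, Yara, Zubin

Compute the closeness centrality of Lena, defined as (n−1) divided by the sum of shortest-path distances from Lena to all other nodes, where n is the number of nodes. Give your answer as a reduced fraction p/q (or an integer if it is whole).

Distances from Lena: Cal:1, Eli:1, Giulia:1, Ivy:2, Ravi:3, Tomas:1, Veda:3, Yara:2, Zubin:2. Sum = 16.
n = 10, so closeness = 9/16.

9/16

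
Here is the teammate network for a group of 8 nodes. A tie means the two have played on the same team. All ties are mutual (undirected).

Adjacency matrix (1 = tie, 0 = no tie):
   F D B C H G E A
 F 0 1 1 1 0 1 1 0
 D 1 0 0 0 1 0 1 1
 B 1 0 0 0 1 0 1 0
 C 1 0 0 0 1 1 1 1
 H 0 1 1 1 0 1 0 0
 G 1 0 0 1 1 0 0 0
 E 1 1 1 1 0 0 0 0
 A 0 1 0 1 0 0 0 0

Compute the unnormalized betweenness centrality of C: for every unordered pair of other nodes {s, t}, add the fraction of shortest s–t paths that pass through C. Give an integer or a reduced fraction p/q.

49/12

Pairs whose geodesics pass through C — F–H: 1/4; F–A: 1/2; B–A: 3/6; H–E: 1/3; H–A: 1/2; G–E: 1/2; G–A: 1; E–A: 1/2.
All other pairs contribute 0.
Summing the contributions gives betweenness(C) = 49/12.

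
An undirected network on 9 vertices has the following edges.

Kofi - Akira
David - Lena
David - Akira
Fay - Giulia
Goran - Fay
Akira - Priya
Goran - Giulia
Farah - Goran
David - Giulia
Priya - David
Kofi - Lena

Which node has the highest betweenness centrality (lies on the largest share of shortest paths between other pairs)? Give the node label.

David

Unnormalized betweenness of each node: Akira:7/2, David:35/2, Farah:0, Fay:0, Giulia:15, Goran:7, Kofi:1/2, Lena:5/2, Priya:0.
David has the largest value, 35/2, making it the main broker — the node through which the most shortest paths run.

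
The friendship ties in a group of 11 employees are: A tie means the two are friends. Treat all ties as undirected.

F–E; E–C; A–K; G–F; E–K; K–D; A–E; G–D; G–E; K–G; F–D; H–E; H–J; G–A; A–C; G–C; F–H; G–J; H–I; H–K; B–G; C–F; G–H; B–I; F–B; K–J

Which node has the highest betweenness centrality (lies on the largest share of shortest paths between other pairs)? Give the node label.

G

Unnormalized betweenness of each node: A:1/3, B:41/20, C:1/3, D:1/4, E:61/30, F:62/15, G:733/60, H:211/30, I:1/3, J:0, K:197/60.
G has the largest value, 733/60, making it the main broker — the node through which the most shortest paths run.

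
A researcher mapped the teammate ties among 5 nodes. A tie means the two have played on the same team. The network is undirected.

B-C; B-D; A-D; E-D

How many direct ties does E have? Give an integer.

E is directly tied to D. That is 1 neighbor, so the degree of E is 1.

1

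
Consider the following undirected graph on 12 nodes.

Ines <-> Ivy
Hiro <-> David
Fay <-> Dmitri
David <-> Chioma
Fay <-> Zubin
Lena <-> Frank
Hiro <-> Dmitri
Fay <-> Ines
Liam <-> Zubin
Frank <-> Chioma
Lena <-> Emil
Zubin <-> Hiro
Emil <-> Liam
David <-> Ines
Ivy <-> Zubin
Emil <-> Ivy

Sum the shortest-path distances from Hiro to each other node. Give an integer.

Distances from Hiro: Chioma:2, David:1, Dmitri:1, Emil:3, Fay:2, Frank:3, Ines:2, Ivy:2, Lena:4, Liam:2, Zubin:1.
Sum = 2 + 1 + 1 + 3 + 2 + 3 + 2 + 2 + 4 + 2 + 1 = 23.

23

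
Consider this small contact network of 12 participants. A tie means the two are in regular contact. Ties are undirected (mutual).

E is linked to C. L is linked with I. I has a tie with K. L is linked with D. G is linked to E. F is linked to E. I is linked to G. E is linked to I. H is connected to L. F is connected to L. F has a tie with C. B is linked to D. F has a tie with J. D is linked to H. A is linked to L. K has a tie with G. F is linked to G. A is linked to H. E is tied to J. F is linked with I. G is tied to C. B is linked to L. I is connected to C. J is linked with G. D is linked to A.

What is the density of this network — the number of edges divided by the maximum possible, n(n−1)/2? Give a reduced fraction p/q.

There are 25 edges and 12 nodes, so the maximum possible is C(12,2) = 66.
Density = 25/66.

25/66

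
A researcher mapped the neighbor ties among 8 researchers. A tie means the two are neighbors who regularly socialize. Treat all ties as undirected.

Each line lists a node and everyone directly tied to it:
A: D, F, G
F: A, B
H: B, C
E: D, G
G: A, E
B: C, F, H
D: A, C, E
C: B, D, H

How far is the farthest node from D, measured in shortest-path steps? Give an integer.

Distances from D: A:1, B:2, C:1, E:1, F:2, G:2, H:2.
The largest is 2 (to G, F, H, and B), so the eccentricity of D is 2.

2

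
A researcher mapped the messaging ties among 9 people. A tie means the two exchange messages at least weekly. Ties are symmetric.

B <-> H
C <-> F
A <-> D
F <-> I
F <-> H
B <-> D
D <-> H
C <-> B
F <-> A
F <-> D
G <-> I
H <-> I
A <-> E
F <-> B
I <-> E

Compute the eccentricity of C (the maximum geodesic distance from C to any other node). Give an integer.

Distances from C: A:2, B:1, D:2, E:3, F:1, G:3, H:2, I:2.
The largest is 3 (to G and E), so the eccentricity of C is 3.

3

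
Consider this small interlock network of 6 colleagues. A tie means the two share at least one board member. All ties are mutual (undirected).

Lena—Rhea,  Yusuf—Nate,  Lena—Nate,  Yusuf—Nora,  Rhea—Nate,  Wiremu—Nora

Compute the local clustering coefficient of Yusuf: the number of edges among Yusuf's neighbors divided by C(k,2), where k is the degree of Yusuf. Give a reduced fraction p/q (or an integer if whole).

Yusuf's neighbors: Nate and Nora (k = 2).
Possible neighbor pairs: C(2,2) = 1. Edges among them: none → e = 0.
Clustering(Yusuf) = 0/1.

0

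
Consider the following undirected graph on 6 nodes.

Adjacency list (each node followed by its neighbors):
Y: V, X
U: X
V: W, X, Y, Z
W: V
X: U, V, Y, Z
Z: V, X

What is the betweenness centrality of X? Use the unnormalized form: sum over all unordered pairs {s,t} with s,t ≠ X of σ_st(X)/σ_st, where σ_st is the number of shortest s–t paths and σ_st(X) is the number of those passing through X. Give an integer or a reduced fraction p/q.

9/2

Pairs whose geodesics pass through X — V–U: 1; W–U: 1; U–Y: 1; U–Z: 1; Y–Z: 1/2.
All other pairs contribute 0.
Summing the contributions gives betweenness(X) = 9/2.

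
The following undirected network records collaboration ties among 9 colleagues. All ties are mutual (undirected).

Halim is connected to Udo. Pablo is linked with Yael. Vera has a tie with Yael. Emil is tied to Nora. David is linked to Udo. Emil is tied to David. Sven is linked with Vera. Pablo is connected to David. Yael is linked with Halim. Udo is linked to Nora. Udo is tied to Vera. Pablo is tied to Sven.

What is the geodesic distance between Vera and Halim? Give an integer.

One shortest route is Vera – Yael – Halim, which uses 2 edges, and Vera and Halim are not directly tied, so nothing shorter exists. So d(Vera,Halim) = 2.

2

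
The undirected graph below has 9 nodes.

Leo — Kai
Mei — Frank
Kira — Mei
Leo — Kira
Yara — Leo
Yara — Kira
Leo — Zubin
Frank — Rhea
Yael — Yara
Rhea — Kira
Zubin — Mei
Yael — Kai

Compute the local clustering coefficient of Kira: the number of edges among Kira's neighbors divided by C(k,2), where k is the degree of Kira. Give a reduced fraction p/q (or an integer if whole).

1/6

Kira's neighbors: Leo, Mei, Rhea, and Yara (k = 4).
Possible neighbor pairs: C(4,2) = 6. Edges among them: Leo–Yara → e = 1.
Clustering(Kira) = 1/6.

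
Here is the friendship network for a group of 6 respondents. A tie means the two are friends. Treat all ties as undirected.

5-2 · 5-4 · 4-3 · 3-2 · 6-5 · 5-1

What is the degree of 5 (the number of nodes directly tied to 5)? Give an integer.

5 is directly tied to 1, 2, 4, and 6. That is 4 neighbors, so the degree of 5 is 4.

4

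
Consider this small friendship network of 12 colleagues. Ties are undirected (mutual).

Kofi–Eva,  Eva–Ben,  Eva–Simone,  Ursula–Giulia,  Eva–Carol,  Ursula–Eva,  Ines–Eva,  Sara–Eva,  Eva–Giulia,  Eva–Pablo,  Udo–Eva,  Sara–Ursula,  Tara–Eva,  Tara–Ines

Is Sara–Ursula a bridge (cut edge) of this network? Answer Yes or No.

No

Even without that edge, Sara still reaches Ursula via Sara – Eva – Ursula, so the network stays connected. Not a bridge.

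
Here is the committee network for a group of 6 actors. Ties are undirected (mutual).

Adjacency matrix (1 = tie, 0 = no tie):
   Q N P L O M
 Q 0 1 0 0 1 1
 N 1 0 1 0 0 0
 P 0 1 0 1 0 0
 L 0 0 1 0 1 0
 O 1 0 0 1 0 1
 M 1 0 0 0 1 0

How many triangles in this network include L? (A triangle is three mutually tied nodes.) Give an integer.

L's neighbors are O and P, but none of them are tied to each other, so no triangle contains L.

0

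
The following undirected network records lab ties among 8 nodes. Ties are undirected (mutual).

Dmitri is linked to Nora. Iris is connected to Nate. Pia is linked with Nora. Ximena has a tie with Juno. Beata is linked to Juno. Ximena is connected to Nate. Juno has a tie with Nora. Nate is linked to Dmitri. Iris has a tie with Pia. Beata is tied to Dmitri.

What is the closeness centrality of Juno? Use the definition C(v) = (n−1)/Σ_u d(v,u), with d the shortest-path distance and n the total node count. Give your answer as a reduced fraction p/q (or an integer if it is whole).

7/12

Distances from Juno: Beata:1, Dmitri:2, Iris:3, Nate:2, Nora:1, Pia:2, Ximena:1. Sum = 12.
n = 8, so closeness = 7/12.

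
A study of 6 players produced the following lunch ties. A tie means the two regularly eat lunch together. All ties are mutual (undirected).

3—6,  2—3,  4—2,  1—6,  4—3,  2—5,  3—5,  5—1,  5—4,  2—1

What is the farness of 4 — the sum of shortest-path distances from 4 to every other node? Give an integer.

Distances from 4: 1:2, 2:1, 3:1, 5:1, 6:2.
Sum = 2 + 1 + 1 + 1 + 2 = 7.

7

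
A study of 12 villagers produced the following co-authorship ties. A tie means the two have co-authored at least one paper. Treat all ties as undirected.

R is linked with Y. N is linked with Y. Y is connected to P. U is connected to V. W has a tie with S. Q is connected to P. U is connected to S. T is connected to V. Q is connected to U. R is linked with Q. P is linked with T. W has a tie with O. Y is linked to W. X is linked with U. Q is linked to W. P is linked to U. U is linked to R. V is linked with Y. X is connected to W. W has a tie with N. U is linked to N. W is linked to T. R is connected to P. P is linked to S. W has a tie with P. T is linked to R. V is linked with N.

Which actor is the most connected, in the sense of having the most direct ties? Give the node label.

Degrees — N:4, O:1, P:7, Q:4, R:5, S:3, T:4, U:7, V:4, W:8, X:2, Y:5.
The maximum is 8, attained only by W.

W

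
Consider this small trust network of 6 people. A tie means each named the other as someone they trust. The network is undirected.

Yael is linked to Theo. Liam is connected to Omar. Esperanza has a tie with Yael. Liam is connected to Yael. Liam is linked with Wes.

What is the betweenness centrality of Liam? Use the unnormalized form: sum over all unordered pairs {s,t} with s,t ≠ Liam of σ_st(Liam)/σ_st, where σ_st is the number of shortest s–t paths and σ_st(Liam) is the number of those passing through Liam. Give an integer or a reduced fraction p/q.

Pairs whose geodesics pass through Liam — Omar–Wes: 1; Omar–Theo: 1; Omar–Yael: 1; Omar–Esperanza: 1; Wes–Theo: 1; Wes–Yael: 1; Wes–Esperanza: 1.
All other pairs contribute 0.
Summing the contributions gives betweenness(Liam) = 7.

7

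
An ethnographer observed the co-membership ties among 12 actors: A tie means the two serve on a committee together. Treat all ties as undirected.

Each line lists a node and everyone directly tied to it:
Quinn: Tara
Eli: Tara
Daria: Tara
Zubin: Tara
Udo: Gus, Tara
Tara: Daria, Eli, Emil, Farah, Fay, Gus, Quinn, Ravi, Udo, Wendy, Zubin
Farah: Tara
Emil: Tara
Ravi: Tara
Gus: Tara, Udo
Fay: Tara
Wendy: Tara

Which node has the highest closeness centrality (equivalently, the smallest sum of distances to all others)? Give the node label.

Tara

Farness (sum of distances to all others) for each node — Daria:21, Eli:21, Emil:21, Farah:21, Fay:21, Gus:20, Quinn:21, Ravi:21, Tara:11, Udo:20, Wendy:21, Zubin:21.
The smallest farness is 11, for Tara, so Tara has the highest closeness.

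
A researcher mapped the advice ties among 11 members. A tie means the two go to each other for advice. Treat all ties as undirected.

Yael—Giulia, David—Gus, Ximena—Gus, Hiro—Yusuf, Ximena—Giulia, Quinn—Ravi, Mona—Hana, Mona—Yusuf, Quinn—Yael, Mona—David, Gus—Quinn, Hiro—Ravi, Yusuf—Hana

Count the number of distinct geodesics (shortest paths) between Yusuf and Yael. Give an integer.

The shortest distance is 4, and the only length-4 path is Yusuf–Hiro–Ravi–Quinn–Yael. So there is exactly 1 shortest path.

1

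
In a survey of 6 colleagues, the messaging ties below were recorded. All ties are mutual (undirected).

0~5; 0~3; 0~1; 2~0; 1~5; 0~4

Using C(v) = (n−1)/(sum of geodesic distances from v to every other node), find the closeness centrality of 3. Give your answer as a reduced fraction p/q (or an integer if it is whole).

5/9

Distances from 3: 0:1, 1:2, 2:2, 4:2, 5:2. Sum = 9.
n = 6, so closeness = 5/9.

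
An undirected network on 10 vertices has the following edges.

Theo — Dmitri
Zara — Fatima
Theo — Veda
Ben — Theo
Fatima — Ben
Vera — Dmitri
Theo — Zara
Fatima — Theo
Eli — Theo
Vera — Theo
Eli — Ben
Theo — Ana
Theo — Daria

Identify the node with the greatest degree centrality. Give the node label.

Theo

Degrees — Ana:1, Ben:3, Daria:1, Dmitri:2, Eli:2, Fatima:3, Theo:9, Veda:1, Vera:2, Zara:2.
The maximum is 9, attained only by Theo.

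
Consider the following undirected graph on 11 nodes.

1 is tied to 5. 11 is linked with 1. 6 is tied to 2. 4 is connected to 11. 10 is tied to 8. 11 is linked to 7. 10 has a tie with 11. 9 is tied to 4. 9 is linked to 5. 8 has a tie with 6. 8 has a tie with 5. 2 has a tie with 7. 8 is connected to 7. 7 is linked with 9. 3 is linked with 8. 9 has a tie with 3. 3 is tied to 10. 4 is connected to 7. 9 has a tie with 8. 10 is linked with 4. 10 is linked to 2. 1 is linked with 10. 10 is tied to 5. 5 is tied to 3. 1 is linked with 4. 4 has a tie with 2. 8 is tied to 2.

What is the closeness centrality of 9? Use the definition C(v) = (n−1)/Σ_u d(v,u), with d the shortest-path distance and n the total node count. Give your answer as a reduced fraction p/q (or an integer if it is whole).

Distances from 9: 1:2, 2:2, 3:1, 4:1, 5:1, 6:2, 7:1, 8:1, 10:2, 11:2. Sum = 15.
n = 11, so closeness = 10/15 = 2/3.

2/3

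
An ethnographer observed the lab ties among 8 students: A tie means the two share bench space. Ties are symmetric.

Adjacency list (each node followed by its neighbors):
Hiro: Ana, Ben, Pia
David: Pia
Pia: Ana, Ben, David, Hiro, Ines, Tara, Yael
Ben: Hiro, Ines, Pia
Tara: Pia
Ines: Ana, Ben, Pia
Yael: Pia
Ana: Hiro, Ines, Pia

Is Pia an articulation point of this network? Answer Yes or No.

Yes

Removing Pia leaves {Tara} with no path to {Yael}, so the network splits into 4 components. Pia is a cut vertex.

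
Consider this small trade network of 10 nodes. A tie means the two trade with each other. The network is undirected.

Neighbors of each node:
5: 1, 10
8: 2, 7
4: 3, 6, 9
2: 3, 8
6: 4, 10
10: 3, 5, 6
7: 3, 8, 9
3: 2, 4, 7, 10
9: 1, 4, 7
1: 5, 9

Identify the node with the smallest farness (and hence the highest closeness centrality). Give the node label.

Farness (sum of distances to all others) for each node — 1:21, 2:21, 3:15, 4:17, 5:21, 6:21, 7:17, 8:23, 9:17, 10:17.
The smallest farness is 15, for 3, so 3 has the highest closeness.

3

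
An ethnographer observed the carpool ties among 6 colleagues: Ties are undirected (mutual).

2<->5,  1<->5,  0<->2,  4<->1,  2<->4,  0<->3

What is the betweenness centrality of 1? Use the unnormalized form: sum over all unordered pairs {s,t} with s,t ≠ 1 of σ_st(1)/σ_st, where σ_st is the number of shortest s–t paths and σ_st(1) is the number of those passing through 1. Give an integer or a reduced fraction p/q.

1/2

Pairs whose geodesics pass through 1 — 4–5: 1/2.
All other pairs contribute 0.
Summing the contributions gives betweenness(1) = 1/2.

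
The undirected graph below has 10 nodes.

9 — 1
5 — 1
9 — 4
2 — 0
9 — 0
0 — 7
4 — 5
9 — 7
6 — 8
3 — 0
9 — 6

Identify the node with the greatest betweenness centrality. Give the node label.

Unnormalized betweenness of each node: 0:15, 1:7/2, 2:0, 3:0, 4:7/2, 5:1/2, 6:8, 7:0, 8:0, 9:53/2.
9 has the largest value, 53/2, making it the main broker — the node through which the most shortest paths run.

9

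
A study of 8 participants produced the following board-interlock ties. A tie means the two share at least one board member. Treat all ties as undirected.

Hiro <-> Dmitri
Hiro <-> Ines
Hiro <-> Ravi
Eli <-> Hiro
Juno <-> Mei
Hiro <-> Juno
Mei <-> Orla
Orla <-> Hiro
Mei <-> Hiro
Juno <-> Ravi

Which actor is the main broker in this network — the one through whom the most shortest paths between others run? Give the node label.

Unnormalized betweenness of each node: Dmitri:0, Eli:0, Hiro:17, Ines:0, Juno:1/2, Mei:1/2, Orla:0, Ravi:0.
Hiro has the largest value, 17, making it the main broker — the node through which the most shortest paths run.

Hiro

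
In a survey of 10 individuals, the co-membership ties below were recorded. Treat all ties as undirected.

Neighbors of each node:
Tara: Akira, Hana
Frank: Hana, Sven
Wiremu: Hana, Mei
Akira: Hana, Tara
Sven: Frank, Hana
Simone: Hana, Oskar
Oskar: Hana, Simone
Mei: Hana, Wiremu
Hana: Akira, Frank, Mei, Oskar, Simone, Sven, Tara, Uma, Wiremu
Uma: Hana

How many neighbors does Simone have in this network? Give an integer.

Simone is directly tied to Hana and Oskar. That is 2 neighbors, so the degree of Simone is 2.

2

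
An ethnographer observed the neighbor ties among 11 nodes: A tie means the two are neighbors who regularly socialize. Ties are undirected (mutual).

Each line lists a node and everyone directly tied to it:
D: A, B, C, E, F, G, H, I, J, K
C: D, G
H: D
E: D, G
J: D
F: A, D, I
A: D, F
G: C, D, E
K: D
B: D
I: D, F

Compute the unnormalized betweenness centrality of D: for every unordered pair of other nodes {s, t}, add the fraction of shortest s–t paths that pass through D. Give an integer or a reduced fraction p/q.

Pairs whose geodesics pass through D — C–I: 1; C–F: 1; C–J: 1; C–A: 1; C–H: 1; C–B: 1; C–E: 1/2; C–K: 1; G–I: 1; G–F: 1; G–J: 1; G–A: 1; G–H: 1; G–B: 1 … (+27 more pairs).
All other pairs contribute 0.
Summing the contributions gives betweenness(D) = 40.

40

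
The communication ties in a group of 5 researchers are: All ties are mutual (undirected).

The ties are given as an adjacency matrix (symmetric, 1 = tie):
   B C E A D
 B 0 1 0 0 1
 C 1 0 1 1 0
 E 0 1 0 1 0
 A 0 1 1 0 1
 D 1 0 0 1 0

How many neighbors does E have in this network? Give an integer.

E is directly tied to A and C. That is 2 neighbors, so the degree of E is 2.

2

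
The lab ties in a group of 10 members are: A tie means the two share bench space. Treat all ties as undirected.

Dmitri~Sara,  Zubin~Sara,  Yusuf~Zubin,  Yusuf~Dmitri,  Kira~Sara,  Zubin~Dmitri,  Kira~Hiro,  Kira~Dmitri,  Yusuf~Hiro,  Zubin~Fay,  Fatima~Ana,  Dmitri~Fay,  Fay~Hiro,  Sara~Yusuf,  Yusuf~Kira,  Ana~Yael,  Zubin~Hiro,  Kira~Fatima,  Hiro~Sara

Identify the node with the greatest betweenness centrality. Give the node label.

Kira

Unnormalized betweenness of each node: Ana:8, Dmitri:11/3, Fatima:14, Fay:1/5, Hiro:11/3, Kira:91/5, Sara:6/5, Yael:0, Yusuf:6/5, Zubin:13/15.
Kira has the largest value, 91/5, making it the main broker — the node through which the most shortest paths run.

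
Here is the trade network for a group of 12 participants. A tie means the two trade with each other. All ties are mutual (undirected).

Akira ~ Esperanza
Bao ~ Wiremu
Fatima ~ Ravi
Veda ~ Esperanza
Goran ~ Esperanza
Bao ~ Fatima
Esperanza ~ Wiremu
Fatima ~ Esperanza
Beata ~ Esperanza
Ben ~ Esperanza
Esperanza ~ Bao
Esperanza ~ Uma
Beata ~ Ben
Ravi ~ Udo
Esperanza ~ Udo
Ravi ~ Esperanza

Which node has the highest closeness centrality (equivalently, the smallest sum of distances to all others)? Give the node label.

Esperanza

Farness (sum of distances to all others) for each node — Akira:21, Bao:19, Beata:20, Ben:20, Esperanza:11, Fatima:19, Goran:21, Ravi:19, Udo:20, Uma:21, Veda:21, Wiremu:20.
The smallest farness is 11, for Esperanza, so Esperanza has the highest closeness.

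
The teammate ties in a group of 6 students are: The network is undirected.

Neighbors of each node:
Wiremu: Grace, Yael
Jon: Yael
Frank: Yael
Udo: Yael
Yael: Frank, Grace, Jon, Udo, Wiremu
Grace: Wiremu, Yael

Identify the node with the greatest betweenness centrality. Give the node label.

Unnormalized betweenness of each node: Frank:0, Grace:0, Jon:0, Udo:0, Wiremu:0, Yael:9.
Yael has the largest value, 9, making it the main broker — the node through which the most shortest paths run.

Yael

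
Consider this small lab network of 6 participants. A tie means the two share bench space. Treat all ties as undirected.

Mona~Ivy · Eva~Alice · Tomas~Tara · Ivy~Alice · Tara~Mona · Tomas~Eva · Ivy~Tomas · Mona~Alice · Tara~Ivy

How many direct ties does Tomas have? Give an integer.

3

Tomas is directly tied to Eva, Ivy, and Tara. That is 3 neighbors, so the degree of Tomas is 3.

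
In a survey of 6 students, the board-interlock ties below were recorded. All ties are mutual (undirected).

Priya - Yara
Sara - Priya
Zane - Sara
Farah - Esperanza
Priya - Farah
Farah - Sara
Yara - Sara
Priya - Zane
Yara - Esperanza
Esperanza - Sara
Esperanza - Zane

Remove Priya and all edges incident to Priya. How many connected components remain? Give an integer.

1

Priya's neighbors (Farah, Sara, Yara, and Zane) remain reachable from one another through other ties, so the rest of the network stays in one piece.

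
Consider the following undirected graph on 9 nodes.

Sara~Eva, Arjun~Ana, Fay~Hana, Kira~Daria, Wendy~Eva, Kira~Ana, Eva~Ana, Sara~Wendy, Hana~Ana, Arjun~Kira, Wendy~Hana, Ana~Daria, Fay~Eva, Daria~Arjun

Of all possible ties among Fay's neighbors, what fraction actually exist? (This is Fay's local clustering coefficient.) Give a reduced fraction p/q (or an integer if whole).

0

Fay's neighbors: Eva and Hana (k = 2).
Possible neighbor pairs: C(2,2) = 1. Edges among them: none → e = 0.
Clustering(Fay) = 0/1.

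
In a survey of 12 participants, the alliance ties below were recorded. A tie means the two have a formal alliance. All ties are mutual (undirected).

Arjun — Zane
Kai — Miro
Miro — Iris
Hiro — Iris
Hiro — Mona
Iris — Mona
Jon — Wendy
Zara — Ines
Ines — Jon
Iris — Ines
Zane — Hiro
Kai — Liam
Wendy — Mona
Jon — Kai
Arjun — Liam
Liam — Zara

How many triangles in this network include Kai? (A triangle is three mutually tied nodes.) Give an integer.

0

Kai's neighbors are Jon, Liam, and Miro, but none of them are tied to each other, so no triangle contains Kai.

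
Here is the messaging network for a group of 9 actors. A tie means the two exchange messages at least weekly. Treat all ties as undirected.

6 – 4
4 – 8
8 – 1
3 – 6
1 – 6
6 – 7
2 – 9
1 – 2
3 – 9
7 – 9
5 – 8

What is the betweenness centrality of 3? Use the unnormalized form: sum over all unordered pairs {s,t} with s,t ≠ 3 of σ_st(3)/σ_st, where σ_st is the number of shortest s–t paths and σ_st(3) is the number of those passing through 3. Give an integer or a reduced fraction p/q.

1

Pairs whose geodesics pass through 3 — 4–9: 1/2; 6–9: 1/2.
All other pairs contribute 0.
Summing the contributions gives betweenness(3) = 1.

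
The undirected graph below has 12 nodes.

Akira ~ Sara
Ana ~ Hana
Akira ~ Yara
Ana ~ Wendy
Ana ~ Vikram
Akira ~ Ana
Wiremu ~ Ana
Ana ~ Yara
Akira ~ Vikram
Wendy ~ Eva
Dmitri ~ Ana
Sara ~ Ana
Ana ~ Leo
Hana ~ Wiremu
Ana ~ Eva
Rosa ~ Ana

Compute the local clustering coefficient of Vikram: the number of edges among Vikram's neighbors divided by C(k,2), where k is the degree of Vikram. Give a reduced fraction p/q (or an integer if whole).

Vikram's neighbors: Akira and Ana (k = 2).
Possible neighbor pairs: C(2,2) = 1. Edges among them: Akira–Ana → e = 1.
Clustering(Vikram) = 1/1.

1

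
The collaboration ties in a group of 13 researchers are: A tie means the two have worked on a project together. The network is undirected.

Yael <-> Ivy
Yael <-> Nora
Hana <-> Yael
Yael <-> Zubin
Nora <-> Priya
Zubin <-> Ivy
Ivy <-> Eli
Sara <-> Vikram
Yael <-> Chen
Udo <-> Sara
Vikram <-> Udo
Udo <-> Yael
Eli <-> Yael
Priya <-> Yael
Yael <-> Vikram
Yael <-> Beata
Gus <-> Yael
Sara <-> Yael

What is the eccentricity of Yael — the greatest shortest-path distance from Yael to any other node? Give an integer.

Distances from Yael: Beata:1, Chen:1, Eli:1, Gus:1, Hana:1, Ivy:1, Nora:1, Priya:1, Sara:1, Udo:1, Vikram:1, Zubin:1.
The largest is 1 (to Hana, Zubin, Gus, Vikram, Eli, Beata, Udo, Nora, Priya, Ivy, Sara, and Chen), so the eccentricity of Yael is 1.

1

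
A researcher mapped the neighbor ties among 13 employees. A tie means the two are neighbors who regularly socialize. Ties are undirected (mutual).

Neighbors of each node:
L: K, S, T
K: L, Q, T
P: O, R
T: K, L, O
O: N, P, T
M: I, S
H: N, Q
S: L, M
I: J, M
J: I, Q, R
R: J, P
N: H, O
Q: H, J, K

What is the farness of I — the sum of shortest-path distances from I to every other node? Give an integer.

Distances from I: H:3, J:1, K:3, L:3, M:1, N:4, O:4, P:3, Q:2, R:2, S:2, T:4.
Sum = 3 + 1 + 3 + 3 + 1 + 4 + 4 + 3 + 2 + 2 + 2 + 4 = 32.

32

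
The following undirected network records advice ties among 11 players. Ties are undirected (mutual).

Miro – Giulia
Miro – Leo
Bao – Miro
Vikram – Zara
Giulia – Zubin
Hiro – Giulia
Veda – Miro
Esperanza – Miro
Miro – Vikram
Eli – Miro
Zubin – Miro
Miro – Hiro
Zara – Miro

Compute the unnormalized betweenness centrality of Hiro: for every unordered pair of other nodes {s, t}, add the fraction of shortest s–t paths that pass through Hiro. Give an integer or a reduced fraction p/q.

0

No shortest path between any pair of other nodes passes through Hiro.
Summing the contributions gives betweenness(Hiro) = 0.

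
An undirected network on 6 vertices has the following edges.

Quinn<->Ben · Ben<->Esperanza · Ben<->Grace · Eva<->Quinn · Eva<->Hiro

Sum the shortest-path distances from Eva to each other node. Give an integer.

10

Distances from Eva: Ben:2, Esperanza:3, Grace:3, Hiro:1, Quinn:1.
Sum = 2 + 3 + 3 + 1 + 1 = 10.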